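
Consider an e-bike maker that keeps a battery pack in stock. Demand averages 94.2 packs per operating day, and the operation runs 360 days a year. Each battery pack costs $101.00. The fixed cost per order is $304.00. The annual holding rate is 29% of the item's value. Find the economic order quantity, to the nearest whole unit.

Q* ≈ 839 packs

Annual demand D = 94.2 × 360 = 33,912.
Holding cost H = 0.29 × $101.00 = $29.2900 per unit per year.
EOQ = √(2DS / H) = √(2 × 33,912 × 304 / 29.29).
= √(20,618,496 / 29.29) = √703,943.1888 ≈ 839.013.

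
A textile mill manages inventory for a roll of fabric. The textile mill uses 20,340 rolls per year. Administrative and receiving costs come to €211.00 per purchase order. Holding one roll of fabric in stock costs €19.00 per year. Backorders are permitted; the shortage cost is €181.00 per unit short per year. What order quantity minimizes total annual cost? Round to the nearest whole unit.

With planned backorders, Q* = √(2DS/H) · √((H+B)/B).
√(2DS/H) = √(2 × 20,340 × 211 / 19) = 672.133.
√((H+B)/B) = √((19+181)/181) = 1.0512.
Q* ≈ 706.530.

Q* ≈ 707 rolls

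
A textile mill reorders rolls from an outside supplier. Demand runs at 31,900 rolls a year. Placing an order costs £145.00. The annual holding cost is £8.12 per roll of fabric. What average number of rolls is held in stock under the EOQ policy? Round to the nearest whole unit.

EOQ = √(2DS/H) = √(2 × 31,900 × 145 / 8.12) ≈ 1067.37.
Average inventory = Q*/2 ≈ 1067.37 / 2 = 533.687.

Average inventory ≈ 534 rolls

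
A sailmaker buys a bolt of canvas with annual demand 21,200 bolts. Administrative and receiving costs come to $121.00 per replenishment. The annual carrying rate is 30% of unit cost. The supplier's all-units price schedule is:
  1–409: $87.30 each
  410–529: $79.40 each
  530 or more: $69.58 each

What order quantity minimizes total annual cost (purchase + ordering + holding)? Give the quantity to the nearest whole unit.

Holding cost per unit per year at price C is H = 0.30·C.
Candidates are each tier's EOQ (if it falls in that tier) and each price-break quantity.
Tier 1 ($87.30): EOQ = 442.6 exceeds tier's upper bound 409, so this tier is dominated.
EOQ at $79.40 = 464.1 (feasible in tier 2): TC = 21,200×$79.40 + (21,200/464.1)×121 + (464.1/2)×0.30×$79.40 = $1,694,334.69.
EOQ at $69.58 = 495.8 < 530, so use break Q=530: TC = 21,200×$69.58 + (21,200/530.0)×121 + (530.0/2)×0.30×$69.58 = $1,485,467.61.
Lowest total cost is $1,485,467.61 at Q = 530.0.

Q* ≈ 530 bolts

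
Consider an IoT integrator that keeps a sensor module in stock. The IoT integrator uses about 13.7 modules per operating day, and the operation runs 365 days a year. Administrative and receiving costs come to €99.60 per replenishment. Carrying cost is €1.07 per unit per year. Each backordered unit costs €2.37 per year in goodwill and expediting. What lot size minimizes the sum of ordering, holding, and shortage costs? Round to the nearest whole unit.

Annual demand D = 13.7 × 365 = 5,000.5.
With planned backorders, Q* = √(2DS/H) · √((H+B)/B).
√(2DS/H) = √(2 × 5,000.5 × 99.6 / 1.07) = 964.849.
√((H+B)/B) = √((1.07+2.37)/2.37) = 1.2048.
Q* ≈ 1162.424.

Q* ≈ 1,162 modules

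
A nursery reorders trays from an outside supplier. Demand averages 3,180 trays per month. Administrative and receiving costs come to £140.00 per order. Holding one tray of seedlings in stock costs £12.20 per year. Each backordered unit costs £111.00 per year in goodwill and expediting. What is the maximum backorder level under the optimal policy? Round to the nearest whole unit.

S* ≈ 98 trays

Annual demand D = 3,180 × 12 = 38,160.
With planned backorders, Q* = √(2DS/H) · √((H+B)/B).
√(2DS/H) = √(2 × 38,160 × 140 / 12.2) = 935.844.
√((H+B)/B) = √((12.2+111)/111) = 1.0535.
Q* ≈ 985.932.
S* = Q* · H/(H+B) = 985.932 × 12.2/123.2 ≈ 97.633.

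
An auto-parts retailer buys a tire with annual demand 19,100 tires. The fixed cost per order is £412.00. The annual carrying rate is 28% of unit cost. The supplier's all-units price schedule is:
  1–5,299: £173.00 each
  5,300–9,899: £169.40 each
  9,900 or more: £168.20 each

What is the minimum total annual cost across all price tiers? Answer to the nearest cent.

Holding cost per unit per year at price C is H = 0.28·C.
For each price level, check whether its EOQ is feasible; otherwise the best quantity at that price is the breakpoint.
EOQ at £173.00 = 570.0 (feasible in tier 1): TC = 19,100×£173.00 + (19,100/570.0)×412 + (570.0/2)×0.28×£173.00 = £3,331,911.01.
EOQ at £169.40 = 576.0 < 5300, so use break Q=5300: TC = 19,100×£169.40 + (19,100/5300.0)×412 + (5300.0/2)×0.28×£169.40 = £3,362,719.55.
EOQ at £168.20 = 578.1 < 9900, so use break Q=9900: TC = 19,100×£168.20 + (19,100/9900.0)×412 + (9900.0/2)×0.28×£168.20 = £3,446,540.07.
Lowest total cost among the candidates is at Q = 570.0.

TC* ≈ £3,331,911.01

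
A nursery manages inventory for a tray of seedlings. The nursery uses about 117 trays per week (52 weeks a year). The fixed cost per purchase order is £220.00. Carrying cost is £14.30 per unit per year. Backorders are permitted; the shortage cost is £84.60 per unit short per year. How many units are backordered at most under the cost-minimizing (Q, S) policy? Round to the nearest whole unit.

Annual demand D = 117 × 52 = 6,084.
With planned backorders, Q* = √(2DS/H) · √((H+B)/B).
√(2DS/H) = √(2 × 6,084 × 220 / 14.3) = 432.666.
√((H+B)/B) = √((14.3+84.6)/84.6) = 1.0812.
Q* ≈ 467.806.
S* = Q* · H/(H+B) = 467.806 × 14.3/98.9 ≈ 67.640.

S* ≈ 68 trays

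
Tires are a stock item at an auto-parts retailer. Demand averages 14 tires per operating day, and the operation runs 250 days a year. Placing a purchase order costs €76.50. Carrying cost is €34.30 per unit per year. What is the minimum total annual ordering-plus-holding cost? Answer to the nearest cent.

TC* ≈ €4,285.75

Annual demand D = 14 × 250 = 3,500.
EOQ = √(2DS/H) = √(2 × 3,500 × 76.5 / 34.3) ≈ 124.95.
At the optimum the two cost components are equal, so total cost = 2·(Q*/2)H = Q*·H.
Minimum total = √(2DSH) = √(2 × 3,500 × 76.5 × 34.3) ≈ 4285.750.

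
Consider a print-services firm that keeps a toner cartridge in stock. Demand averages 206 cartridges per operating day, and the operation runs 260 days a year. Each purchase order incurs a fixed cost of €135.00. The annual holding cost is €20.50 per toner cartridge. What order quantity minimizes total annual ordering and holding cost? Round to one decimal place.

Annual demand D = 206 × 260 = 53,560.
EOQ = √(2DS / H) = √(2 × 53,560 × 135 / 20.5).
= √(14,461,200 / 20.5) = √705,424.3902 ≈ 839.895.

Q* ≈ 839.9 cartridges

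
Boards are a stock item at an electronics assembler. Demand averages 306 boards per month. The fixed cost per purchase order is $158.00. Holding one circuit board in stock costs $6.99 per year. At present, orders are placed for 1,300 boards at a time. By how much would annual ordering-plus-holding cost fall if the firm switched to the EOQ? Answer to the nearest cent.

Annual demand D = 306 × 12 = 3,672.
EOQ = √(2DS/H) = √(2 × 3,672 × 158 / 6.99) ≈ 407.43.
Cost at Q* = (D/Q*)S + (Q*/2)H = √(2DSH) ≈ $2,847.96.
Cost at Q = 1,300: (3,672/1,300)×158 + (1,300/2)×6.99 = $446.29 + $4,543.50 = $4,989.79.
Excess = $4,989.79 − $2,847.96 = $2,141.83.

Extra cost ≈ $2,141.83 per year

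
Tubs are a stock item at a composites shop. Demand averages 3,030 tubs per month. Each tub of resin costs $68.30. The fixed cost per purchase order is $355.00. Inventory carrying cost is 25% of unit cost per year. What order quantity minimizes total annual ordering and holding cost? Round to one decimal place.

Annual demand D = 3,030 × 12 = 36,360.
Holding cost H = 0.25 × $68.30 = $17.0750 per unit per year.
EOQ = √(2DS / H) = √(2 × 36,360 × 355 / 17.075).
= √(25,815,600 / 17.075) = √1,511,894.5827 ≈ 1229.591.

Q* ≈ 1,229.6 tubs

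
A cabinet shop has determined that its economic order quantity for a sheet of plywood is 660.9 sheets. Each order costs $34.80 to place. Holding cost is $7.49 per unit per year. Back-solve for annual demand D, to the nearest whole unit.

Squaring Q* = √(2DS/H) gives Q*² = 2DS/H.
From Q* = √(2DS/H): D = Q*²H / (2S) = 660.9² × 7.49 / (2 × 34.8) = 47005.003.

D ≈ 47,005 sheets per year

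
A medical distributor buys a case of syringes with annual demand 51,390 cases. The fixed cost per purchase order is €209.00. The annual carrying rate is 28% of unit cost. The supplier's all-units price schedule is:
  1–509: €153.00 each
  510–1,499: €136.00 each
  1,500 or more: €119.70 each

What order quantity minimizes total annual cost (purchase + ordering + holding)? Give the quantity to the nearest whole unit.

Holding cost per unit per year at price C is H = 0.28·C.
Evaluate total cost at each tier's feasible EOQ or, if the EOQ is below the tier, at the tier's minimum quantity.
Tier 1 (€153.00): EOQ = 708.1 exceeds tier's upper bound 509, so this tier is dominated.
EOQ at €136.00 = 751.1 (feasible in tier 2): TC = 51,390×€136.00 + (51,390/751.1)×209 + (751.1/2)×0.28×€136.00 = €7,017,640.65.
EOQ at €119.70 = 800.6 < 1500, so use break Q=1500: TC = 51,390×€119.70 + (51,390/1500.0)×209 + (1500.0/2)×0.28×€119.70 = €6,183,680.34.
Lowest total cost is €6,183,680.34 at Q = 1500.0.

Q* ≈ 1,500 cases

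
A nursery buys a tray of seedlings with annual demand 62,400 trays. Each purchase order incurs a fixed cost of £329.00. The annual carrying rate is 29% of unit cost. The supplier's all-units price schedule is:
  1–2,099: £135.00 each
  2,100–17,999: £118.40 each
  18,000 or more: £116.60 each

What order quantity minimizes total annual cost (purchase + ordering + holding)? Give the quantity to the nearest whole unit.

Q* ≈ 2,100 trays

Holding cost per unit per year at price C is H = 0.29·C.
Candidates are each tier's EOQ (if it falls in that tier) and each price-break quantity.
EOQ at £135.00 = 1024.1 (feasible in tier 1): TC = 62,400×£135.00 + (62,400/1024.1)×329 + (1024.1/2)×0.29×£135.00 = £8,464,093.24.
EOQ at £118.40 = 1093.5 < 2100, so use break Q=2100: TC = 62,400×£118.40 + (62,400/2100.0)×329 + (2100.0/2)×0.29×£118.40 = £7,433,988.80.
EOQ at £116.60 = 1101.9 < 18000, so use break Q=18000: TC = 62,400×£116.60 + (62,400/18000.0)×329 + (18000.0/2)×0.29×£116.60 = £7,581,306.53.
Lowest total cost is £7,433,988.80 at Q = 2100.0.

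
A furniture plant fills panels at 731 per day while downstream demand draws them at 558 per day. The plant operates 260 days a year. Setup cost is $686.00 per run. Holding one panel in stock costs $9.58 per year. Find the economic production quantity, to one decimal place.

Q* ≈ 9,369.9 panels

Annual demand D = 558 × 260 = 145,080.
Production build-up factor (1 − d/p) = 1 − 558/731 = 0.2367.
Q* = √(2DS / (H(1 − d/p))) = √(2 × 145,080 × 686 / (9.58 × 0.2367)).
= √(199,049,760 / 2.2672) ≈ 9369.873.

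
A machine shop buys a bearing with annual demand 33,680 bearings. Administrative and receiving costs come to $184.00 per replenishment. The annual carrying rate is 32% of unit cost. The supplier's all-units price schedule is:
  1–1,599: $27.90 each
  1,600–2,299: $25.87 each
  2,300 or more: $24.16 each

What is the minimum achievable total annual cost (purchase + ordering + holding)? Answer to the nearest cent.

TC* ≈ $825,294.08

Holding cost per unit per year at price C is H = 0.32·C.
Evaluate total cost at each tier's feasible EOQ or, if the EOQ is below the tier, at the tier's minimum quantity.
EOQ at $27.90 = 1178.2 (feasible in tier 1): TC = 33,680×$27.90 + (33,680/1178.2)×184 + (1178.2/2)×0.32×$27.90 = $950,191.30.
EOQ at $25.87 = 1223.6 < 1600, so use break Q=1600: TC = 33,680×$25.87 + (33,680/1600.0)×184 + (1600.0/2)×0.32×$25.87 = $881,797.52.
EOQ at $24.16 = 1266.2 < 2300, so use break Q=2300: TC = 33,680×$24.16 + (33,680/2300.0)×184 + (2300.0/2)×0.32×$24.16 = $825,294.08.
Lowest total cost among the candidates is at Q = 2300.0.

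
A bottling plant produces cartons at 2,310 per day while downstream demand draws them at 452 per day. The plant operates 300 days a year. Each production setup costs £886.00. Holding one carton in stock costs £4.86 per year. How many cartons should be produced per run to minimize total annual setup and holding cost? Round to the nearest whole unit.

Annual demand D = 452 × 300 = 135,600.
Production build-up factor (1 − d/p) = 1 − 452/2,310 = 0.8043.
Q* = √(2DS / (H(1 − d/p))) = √(2 × 135,600 × 886 / (4.86 × 0.8043)).
= √(240,283,200 / 3.909) ≈ 7840.192.

Q* ≈ 7,840 cartons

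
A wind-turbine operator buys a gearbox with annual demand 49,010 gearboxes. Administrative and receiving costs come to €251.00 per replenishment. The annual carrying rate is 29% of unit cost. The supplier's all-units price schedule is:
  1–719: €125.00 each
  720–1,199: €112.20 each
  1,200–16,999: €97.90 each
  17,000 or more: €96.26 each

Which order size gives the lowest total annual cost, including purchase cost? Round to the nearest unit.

Holding cost per unit per year at price C is H = 0.29·C.
For each price level, check whether its EOQ is feasible; otherwise the best quantity at that price is the breakpoint.
Tier 1 (€125.00): EOQ = 823.8 exceeds tier's upper bound 719, so this tier is dominated.
EOQ at €112.20 = 869.6 (feasible in tier 2): TC = 49,010×€112.20 + (49,010/869.6)×251 + (869.6/2)×0.29×€112.20 = €5,527,215.69.
EOQ at €97.90 = 930.9 < 1200, so use break Q=1200: TC = 49,010×€97.90 + (49,010/1200.0)×251 + (1200.0/2)×0.29×€97.90 = €4,825,364.86.
EOQ at €96.26 = 938.8 < 17000, so use break Q=17000: TC = 49,010×€96.26 + (49,010/17000.0)×251 + (17000.0/2)×0.29×€96.26 = €4,955,707.12.
Lowest total cost is €4,825,364.86 at Q = 1200.0.

Q* ≈ 1,200 gearboxes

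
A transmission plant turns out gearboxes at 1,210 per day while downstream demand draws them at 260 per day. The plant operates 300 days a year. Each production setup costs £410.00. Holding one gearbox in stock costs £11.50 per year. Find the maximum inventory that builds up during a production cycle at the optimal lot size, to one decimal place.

I_max ≈ 2,089.7 gearboxes

Annual demand D = 260 × 300 = 78,000.
Production build-up factor (1 − d/p) = 1 − 260/1,210 = 0.7851.
Q* = √(2DS / (H(1 − d/p))) = √(2 × 78,000 × 410 / (11.5 × 0.7851)).
= √(63,960,000 / 9.0289) ≈ 2661.560.
Maximum inventory = Q*(1 − d/p) = 2661.560 × 0.7851 ≈ 2089.654.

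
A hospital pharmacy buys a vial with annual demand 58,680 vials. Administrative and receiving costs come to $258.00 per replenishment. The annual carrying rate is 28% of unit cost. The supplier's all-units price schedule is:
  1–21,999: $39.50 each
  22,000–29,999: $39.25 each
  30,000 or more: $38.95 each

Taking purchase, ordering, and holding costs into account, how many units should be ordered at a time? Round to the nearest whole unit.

Q* ≈ 1,655 vials

Holding cost per unit per year at price C is H = 0.28·C.
Candidates are each tier's EOQ (if it falls in that tier) and each price-break quantity.
EOQ at $39.50 = 1654.6 (feasible in tier 1): TC = 58,680×$39.50 + (58,680/1654.6)×258 + (1654.6/2)×0.28×$39.50 = $2,336,159.85.
EOQ at $39.25 = 1659.9 < 22000, so use break Q=22000: TC = 58,680×$39.25 + (58,680/22000.0)×258 + (22000.0/2)×0.28×$39.25 = $2,424,768.16.
EOQ at $38.95 = 1666.2 < 30000, so use break Q=30000: TC = 58,680×$38.95 + (58,680/30000.0)×258 + (30000.0/2)×0.28×$38.95 = $2,449,680.65.
Lowest total cost is $2,336,159.85 at Q = 1654.6.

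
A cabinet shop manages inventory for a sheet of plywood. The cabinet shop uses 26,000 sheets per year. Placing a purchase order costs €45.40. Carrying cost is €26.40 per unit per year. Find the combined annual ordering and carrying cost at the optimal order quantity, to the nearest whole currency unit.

TC* ≈ €7,895

Q* = √(2DS/H) = √(2 × 26,000 × 45.4 / 26.4) ≈ 299.04.
At Q*, ordering cost (D/Q*)S equals holding cost (Q*/2)H, each = √(DSH/2).
Minimum total = √(2DSH) = √(2 × 26,000 × 45.4 × 26.4) ≈ 7894.626.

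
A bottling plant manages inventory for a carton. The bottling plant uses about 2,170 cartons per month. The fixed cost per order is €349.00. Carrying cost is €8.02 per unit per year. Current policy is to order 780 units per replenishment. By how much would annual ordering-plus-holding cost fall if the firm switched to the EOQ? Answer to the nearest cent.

Annual demand D = 2,170 × 12 = 26,040.
EOQ = √(2DS/H) = √(2 × 26,040 × 349 / 8.02) ≈ 1505.43.
Cost at Q* = (D/Q*)S + (Q*/2)H = √(2DSH) ≈ €12,073.56.
Cost at Q = 780: (26,040/780)×349 + (780/2)×8.02 = €11,651.23 + €3,127.80 = €14,779.03.
Excess = €14,779.03 − €12,073.56 = €2,705.47.

Extra cost ≈ €2,705.47 per year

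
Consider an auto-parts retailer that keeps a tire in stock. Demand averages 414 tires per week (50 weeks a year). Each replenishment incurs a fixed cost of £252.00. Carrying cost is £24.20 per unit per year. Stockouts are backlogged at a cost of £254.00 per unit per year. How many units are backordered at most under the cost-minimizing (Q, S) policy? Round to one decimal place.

Annual demand D = 414 × 50 = 20,700.
With planned backorders, Q* = √(2DS/H) · √((H+B)/B).
√(2DS/H) = √(2 × 20,700 × 252 / 24.2) = 656.588.
√((H+B)/B) = √((24.2+254)/254) = 1.0466.
Q* ≈ 687.155.
S* = Q* · H/(H+B) = 687.155 × 24.2/278.2 ≈ 59.774.

S* ≈ 59.8 tires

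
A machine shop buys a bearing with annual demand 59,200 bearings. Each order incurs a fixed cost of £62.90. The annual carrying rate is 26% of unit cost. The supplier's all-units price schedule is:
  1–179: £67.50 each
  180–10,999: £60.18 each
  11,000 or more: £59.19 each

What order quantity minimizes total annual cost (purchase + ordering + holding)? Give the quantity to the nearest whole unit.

Q* ≈ 690 bearings

Holding cost per unit per year at price C is H = 0.26·C.
Evaluate total cost at each tier's feasible EOQ or, if the EOQ is below the tier, at the tier's minimum quantity.
Tier 1 (£67.50): EOQ = 651.4 exceeds tier's upper bound 179, so this tier is dominated.
EOQ at £60.18 = 689.9 (feasible in tier 2): TC = 59,200×£60.18 + (59,200/689.9)×62.9 + (689.9/2)×0.26×£60.18 = £3,573,450.78.
EOQ at £59.19 = 695.6 < 11000, so use break Q=11000: TC = 59,200×£59.19 + (59,200/11000.0)×62.9 + (11000.0/2)×0.26×£59.19 = £3,589,028.22.
Lowest total cost is £3,573,450.78 at Q = 689.9.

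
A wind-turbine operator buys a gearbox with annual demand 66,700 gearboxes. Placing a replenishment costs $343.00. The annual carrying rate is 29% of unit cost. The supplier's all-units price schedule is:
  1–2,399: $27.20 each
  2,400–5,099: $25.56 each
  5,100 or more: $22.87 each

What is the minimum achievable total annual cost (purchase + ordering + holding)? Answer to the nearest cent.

TC* ≈ $1,546,827.27

Holding cost per unit per year at price C is H = 0.29·C.
Candidates are each tier's EOQ (if it falls in that tier) and each price-break quantity.
Tier 1 ($27.20): EOQ = 2408.5 exceeds tier's upper bound 2399, so this tier is dominated.
EOQ at $25.56 = 2484.5 (feasible in tier 2): TC = 66,700×$25.56 + (66,700/2484.5)×343 + (2484.5/2)×0.29×$25.56 = $1,723,268.39.
EOQ at $22.87 = 2626.6 < 5100, so use break Q=5100: TC = 66,700×$22.87 + (66,700/5100.0)×343 + (5100.0/2)×0.29×$22.87 = $1,546,827.27.
Lowest total cost among the candidates is at Q = 5100.0.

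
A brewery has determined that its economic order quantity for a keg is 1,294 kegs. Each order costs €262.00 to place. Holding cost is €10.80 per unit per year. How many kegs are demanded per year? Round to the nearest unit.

The basic EOQ model gives Q* = √(2DS/H); rearrange for the unknown.
From Q* = √(2DS/H): D = Q*²H / (2S) = 1,294² × 10.8 / (2 × 262) = 34511.276.

D ≈ 34,511 kegs per year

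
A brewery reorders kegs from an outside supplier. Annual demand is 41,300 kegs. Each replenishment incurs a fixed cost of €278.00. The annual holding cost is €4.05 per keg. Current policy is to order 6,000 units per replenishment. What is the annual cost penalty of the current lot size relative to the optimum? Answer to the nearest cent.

EOQ = √(2DS/H) = √(2 × 41,300 × 278 / 4.05) ≈ 2381.14.
Cost at Q* = (D/Q*)S + (Q*/2)H = √(2DSH) ≈ €9,643.62.
Cost at Q = 6,000: (41,300/6,000)×278 + (6,000/2)×4.05 = €1,913.57 + €12,150.00 = €14,063.57.
Excess = €14,063.57 − €9,643.62 = €4,419.95.

Extra cost ≈ €4,419.95 per year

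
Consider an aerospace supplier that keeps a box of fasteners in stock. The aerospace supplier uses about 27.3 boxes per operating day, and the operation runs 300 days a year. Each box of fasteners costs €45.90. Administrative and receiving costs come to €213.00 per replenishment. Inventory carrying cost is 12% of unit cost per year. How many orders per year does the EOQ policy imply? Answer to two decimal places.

N ≈ 10.29 orders per year

Annual demand D = 27.3 × 300 = 8,190.
Holding cost H = 0.12 × €45.90 = €5.5080 per unit per year.
The optimal lot size = √(2DS/H) = √(2 × 8,190 × 213 / 5.508) ≈ 795.88.
Orders per year = D / Q* = 8,190 / 795.88 ≈ 10.290.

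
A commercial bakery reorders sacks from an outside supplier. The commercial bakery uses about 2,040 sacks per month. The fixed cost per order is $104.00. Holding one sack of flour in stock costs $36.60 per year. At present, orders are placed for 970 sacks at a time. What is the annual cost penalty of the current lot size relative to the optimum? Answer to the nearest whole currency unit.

Annual demand D = 2,040 × 12 = 24,480.
EOQ = √(2DS/H) = √(2 × 24,480 × 104 / 36.6) ≈ 372.99.
Cost at Q* = (D/Q*)S + (Q*/2)H = √(2DSH) ≈ $13,651.42.
Cost at Q = 970: (24,480/970)×104 + (970/2)×36.6 = $2,624.66 + $17,751.00 = $20,375.66.
Excess = $20,375.66 − $13,651.42 = $6,724.24.

Extra cost ≈ $6,724 per year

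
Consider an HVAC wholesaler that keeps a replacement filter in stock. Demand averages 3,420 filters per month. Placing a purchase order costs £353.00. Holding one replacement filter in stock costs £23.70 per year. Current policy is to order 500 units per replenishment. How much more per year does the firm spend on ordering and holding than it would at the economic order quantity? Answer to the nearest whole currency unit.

Annual demand D = 3,420 × 12 = 41,040.
EOQ = √(2DS/H) = √(2 × 41,040 × 353 / 23.7) ≈ 1105.69.
Cost at Q* = (D/Q*)S + (Q*/2)H = √(2DSH) ≈ £26,204.76.
Cost at Q = 500: (41,040/500)×353 + (500/2)×23.7 = £28,974.24 + £5,925.00 = £34,899.24.
Excess = £34,899.24 − £26,204.76 = £8,694.48.

Extra cost ≈ £8,694 per year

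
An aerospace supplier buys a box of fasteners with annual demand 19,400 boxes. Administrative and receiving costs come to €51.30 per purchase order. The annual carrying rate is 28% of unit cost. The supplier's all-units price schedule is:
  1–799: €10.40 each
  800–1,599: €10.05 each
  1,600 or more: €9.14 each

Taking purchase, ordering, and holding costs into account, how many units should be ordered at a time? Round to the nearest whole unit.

Q* ≈ 1,600 boxes

Holding cost per unit per year at price C is H = 0.28·C.
Candidates are each tier's EOQ (if it falls in that tier) and each price-break quantity.
Tier 1 (€10.40): EOQ = 826.8 exceeds tier's upper bound 799, so this tier is dominated.
EOQ at €10.05 = 841.0 (feasible in tier 2): TC = 19,400×€10.05 + (19,400/841.0)×51.3 + (841.0/2)×0.28×€10.05 = €197,336.66.
EOQ at €9.14 = 881.9 < 1600, so use break Q=1600: TC = 19,400×€9.14 + (19,400/1600.0)×51.3 + (1600.0/2)×0.28×€9.14 = €179,985.37.
Lowest total cost is €179,985.37 at Q = 1600.0.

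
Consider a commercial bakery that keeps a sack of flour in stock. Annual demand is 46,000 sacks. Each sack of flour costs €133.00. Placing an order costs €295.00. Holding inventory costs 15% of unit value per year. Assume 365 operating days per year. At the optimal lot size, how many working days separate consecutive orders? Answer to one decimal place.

T ≈ 9.3 days

Holding cost H = 0.15 × €133.00 = €19.9500 per unit per year.
Q* = √(2DS/H) = √(2 × 46,000 × 295 / 19.95) ≈ 1166.36.
Cycle time = Q*/D × 365 = 1166.36 / 46,000 × 365 ≈ 9.255 days.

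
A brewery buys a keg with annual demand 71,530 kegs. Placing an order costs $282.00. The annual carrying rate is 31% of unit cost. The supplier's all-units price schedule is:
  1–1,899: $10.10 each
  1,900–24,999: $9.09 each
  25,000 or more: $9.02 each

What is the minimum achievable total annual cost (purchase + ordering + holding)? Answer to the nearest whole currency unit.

Holding cost per unit per year at price C is H = 0.31·C.
For each price level, check whether its EOQ is feasible; otherwise the best quantity at that price is the breakpoint.
Tier 1 ($10.10): EOQ = 3589.6 exceeds tier's upper bound 1899, so this tier is dominated.
EOQ at $9.09 = 3783.7 (feasible in tier 2): TC = 71,530×$9.09 + (71,530/3783.7)×282 + (3783.7/2)×0.31×$9.09 = $660,869.89.
EOQ at $9.02 = 3798.4 < 25000, so use break Q=25000: TC = 71,530×$9.02 + (71,530/25000.0)×282 + (25000.0/2)×0.31×$9.02 = $680,959.96.
Lowest total cost among the candidates is at Q = 3783.7.

TC* ≈ $660,870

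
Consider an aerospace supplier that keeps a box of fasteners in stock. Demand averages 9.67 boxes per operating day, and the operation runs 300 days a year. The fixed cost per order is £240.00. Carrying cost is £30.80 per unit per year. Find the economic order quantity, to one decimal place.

Q* ≈ 212.6 boxes

Annual demand D = 9.67 × 300 = 2,901.
EOQ = √(2DS / H) = √(2 × 2,901 × 240 / 30.8).
= √(1,392,480 / 30.8) = √45,210.3896 ≈ 212.627.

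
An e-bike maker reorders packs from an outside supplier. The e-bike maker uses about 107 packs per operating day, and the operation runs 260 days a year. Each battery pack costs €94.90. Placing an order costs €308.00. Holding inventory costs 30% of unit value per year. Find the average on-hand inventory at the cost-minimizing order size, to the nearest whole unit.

Average inventory ≈ 388 packs

Annual demand D = 107 × 260 = 27,820.
Holding cost H = 0.30 × €94.90 = €28.4700 per unit per year.
Q* = √(2DS/H) = √(2 × 27,820 × 308 / 28.47) ≈ 775.85.
Average inventory = Q*/2 ≈ 775.85 / 2 = 387.923.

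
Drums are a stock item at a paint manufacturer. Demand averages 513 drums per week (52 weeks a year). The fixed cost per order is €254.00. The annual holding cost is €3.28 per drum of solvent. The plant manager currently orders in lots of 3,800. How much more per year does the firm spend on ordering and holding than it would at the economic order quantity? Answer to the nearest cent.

Extra cost ≈ €1,348.10 per year

Annual demand D = 513 × 52 = 26,676.
EOQ = √(2DS/H) = √(2 × 26,676 × 254 / 3.28) ≈ 2032.62.
Cost at Q* = (D/Q*)S + (Q*/2)H = √(2DSH) ≈ €6,666.98.
Cost at Q = 3,800: (26,676/3,800)×254 + (3,800/2)×3.28 = €1,783.08 + €6,232.00 = €8,015.08.
Excess = €8,015.08 − €6,666.98 = €1,348.10.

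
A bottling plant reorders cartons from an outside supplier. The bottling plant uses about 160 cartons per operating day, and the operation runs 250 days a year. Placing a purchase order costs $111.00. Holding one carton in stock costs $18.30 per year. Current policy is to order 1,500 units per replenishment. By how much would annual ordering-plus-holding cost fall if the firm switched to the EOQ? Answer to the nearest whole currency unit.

Annual demand D = 160 × 250 = 40,000.
EOQ = √(2DS/H) = √(2 × 40,000 × 111 / 18.3) ≈ 696.60.
Cost at Q* = (D/Q*)S + (Q*/2)H = √(2DSH) ≈ $12,747.71.
Cost at Q = 1,500: (40,000/1,500)×111 + (1,500/2)×18.3 = $2,960.00 + $13,725.00 = $16,685.00.
Excess = $16,685.00 − $12,747.71 = $3,937.29.

Extra cost ≈ $3,937 per year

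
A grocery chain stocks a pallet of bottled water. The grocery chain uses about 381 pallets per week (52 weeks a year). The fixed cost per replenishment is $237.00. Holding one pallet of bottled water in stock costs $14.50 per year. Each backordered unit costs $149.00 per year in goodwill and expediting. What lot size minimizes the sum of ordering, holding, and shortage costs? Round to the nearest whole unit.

Q* ≈ 843 pallets

Annual demand D = 381 × 52 = 19,812.
With planned backorders, Q* = √(2DS/H) · √((H+B)/B).
√(2DS/H) = √(2 × 19,812 × 237 / 14.5) = 804.765.
√((H+B)/B) = √((14.5+149)/149) = 1.0475.
Q* ≈ 843.015.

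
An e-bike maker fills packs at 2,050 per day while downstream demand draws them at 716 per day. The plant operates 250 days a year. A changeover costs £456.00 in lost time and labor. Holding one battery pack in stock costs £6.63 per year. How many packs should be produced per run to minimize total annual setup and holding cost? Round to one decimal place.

Annual demand D = 716 × 250 = 179,000.
Production build-up factor (1 − d/p) = 1 − 716/2,050 = 0.6507.
Q* = √(2DS / (H(1 − d/p))) = √(2 × 179,000 × 456 / (6.63 × 0.6507)).
= √(163,248,000 / 4.3144) ≈ 6151.290.

Q* ≈ 6,151.3 packs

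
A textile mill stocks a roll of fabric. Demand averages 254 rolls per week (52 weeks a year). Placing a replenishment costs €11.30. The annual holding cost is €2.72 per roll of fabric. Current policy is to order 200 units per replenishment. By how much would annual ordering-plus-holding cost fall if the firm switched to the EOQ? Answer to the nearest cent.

Annual demand D = 254 × 52 = 13,208.
EOQ = √(2DS/H) = √(2 × 13,208 × 11.3 / 2.72) ≈ 331.27.
Cost at Q* = (D/Q*)S + (Q*/2)H = √(2DSH) ≈ €901.07.
Cost at Q = 200: (13,208/200)×11.3 + (200/2)×2.72 = €746.25 + €272.00 = €1,018.25.
Excess = €1,018.25 − €901.07 = €117.18.

Extra cost ≈ €117.18 per year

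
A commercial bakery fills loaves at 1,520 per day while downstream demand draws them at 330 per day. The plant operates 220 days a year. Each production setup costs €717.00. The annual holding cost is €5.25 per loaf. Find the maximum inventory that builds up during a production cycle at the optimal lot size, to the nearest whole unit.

I_max ≈ 3,940 loaves

Annual demand D = 330 × 220 = 72,600.
Production build-up factor (1 − d/p) = 1 − 330/1,520 = 0.7829.
Q* = √(2DS / (H(1 − d/p))) = √(2 × 72,600 × 717 / (5.25 × 0.7829)).
= √(104,108,400 / 4.1102) ≈ 5032.822.
Maximum inventory = Q*(1 − d/p) = 5032.822 × 0.7829 ≈ 3940.170.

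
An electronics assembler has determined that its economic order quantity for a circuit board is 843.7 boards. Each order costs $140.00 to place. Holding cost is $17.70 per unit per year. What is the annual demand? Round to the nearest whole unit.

Invert the EOQ relation Q*² = 2DS/H.
From Q* = √(2DS/H): D = Q*²H / (2S) = 843.7² × 17.7 / (2 × 140) = 44997.805.

D ≈ 44,998 boards per year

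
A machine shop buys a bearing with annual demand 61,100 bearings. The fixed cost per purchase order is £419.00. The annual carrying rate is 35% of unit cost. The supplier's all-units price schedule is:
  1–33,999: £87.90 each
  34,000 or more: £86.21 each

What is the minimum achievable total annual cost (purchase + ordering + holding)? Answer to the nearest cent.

TC* ≈ £5,410,379.08

Holding cost per unit per year at price C is H = 0.35·C.
Candidates are each tier's EOQ (if it falls in that tier) and each price-break quantity.
EOQ at £87.90 = 1290.1 (feasible in tier 1): TC = 61,100×£87.90 + (61,100/1290.1)×419 + (1290.1/2)×0.35×£87.90 = £5,410,379.08.
EOQ at £86.21 = 1302.7 < 34000, so use break Q=34000: TC = 61,100×£86.21 + (61,100/34000.0)×419 + (34000.0/2)×0.35×£86.21 = £5,781,133.47.
Lowest total cost among the candidates is at Q = 1290.1.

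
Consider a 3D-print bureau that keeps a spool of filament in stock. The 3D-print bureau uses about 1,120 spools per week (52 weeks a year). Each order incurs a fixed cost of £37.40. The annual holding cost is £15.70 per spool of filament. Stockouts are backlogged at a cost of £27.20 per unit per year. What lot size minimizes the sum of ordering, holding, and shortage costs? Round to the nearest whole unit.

Annual demand D = 1,120 × 52 = 58,240.
With planned backorders, Q* = √(2DS/H) · √((H+B)/B).
√(2DS/H) = √(2 × 58,240 × 37.4 / 15.7) = 526.759.
√((H+B)/B) = √((15.7+27.2)/27.2) = 1.2559.
Q* ≈ 661.540.

Q* ≈ 662 spools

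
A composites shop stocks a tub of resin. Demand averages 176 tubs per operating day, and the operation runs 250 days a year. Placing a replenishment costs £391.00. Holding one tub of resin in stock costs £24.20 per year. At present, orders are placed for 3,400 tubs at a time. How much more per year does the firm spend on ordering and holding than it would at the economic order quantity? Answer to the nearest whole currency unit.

Annual demand D = 176 × 250 = 44,000.
EOQ = √(2DS/H) = √(2 × 44,000 × 391 / 24.2) ≈ 1192.40.
Cost at Q* = (D/Q*)S + (Q*/2)H = √(2DSH) ≈ £28,856.08.
Cost at Q = 3,400: (44,000/3,400)×391 + (3,400/2)×24.2 = £5,060.00 + £41,140.00 = £46,200.00.
Excess = £46,200.00 − £28,856.08 = £17,343.92.

Extra cost ≈ £17,344 per year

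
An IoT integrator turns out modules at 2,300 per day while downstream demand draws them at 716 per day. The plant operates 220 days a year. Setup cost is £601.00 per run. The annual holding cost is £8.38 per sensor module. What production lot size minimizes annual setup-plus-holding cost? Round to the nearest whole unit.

Annual demand D = 716 × 220 = 157,520.
Production build-up factor (1 − d/p) = 1 − 716/2,300 = 0.6887.
Q* = √(2DS / (H(1 − d/p))) = √(2 × 157,520 × 601 / (8.38 × 0.6887)).
= √(189,339,040 / 5.7713) ≈ 5727.755.

Q* ≈ 5,728 modules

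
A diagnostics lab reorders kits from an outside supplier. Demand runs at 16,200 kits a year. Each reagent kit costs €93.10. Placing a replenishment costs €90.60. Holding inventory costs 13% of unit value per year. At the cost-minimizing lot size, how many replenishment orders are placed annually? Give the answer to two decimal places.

N ≈ 32.89 orders per year

Holding cost H = 0.13 × €93.10 = €12.1030 per unit per year.
Q* = √(2DS/H) = √(2 × 16,200 × 90.6 / 12.103) ≈ 492.48.
Orders per year = D / Q* = 16,200 / 492.48 ≈ 32.895.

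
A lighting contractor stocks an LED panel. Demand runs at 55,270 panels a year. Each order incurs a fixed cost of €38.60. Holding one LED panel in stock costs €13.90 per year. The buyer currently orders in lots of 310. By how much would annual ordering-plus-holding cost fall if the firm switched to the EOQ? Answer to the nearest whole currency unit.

EOQ = √(2DS/H) = √(2 × 55,270 × 38.6 / 13.9) ≈ 554.05.
Cost at Q* = (D/Q*)S + (Q*/2)H = √(2DSH) ≈ €7,701.24.
Cost at Q = 310: (55,270/310)×38.6 + (310/2)×13.9 = €6,882.01 + €2,154.50 = €9,036.51.
Excess = €9,036.51 − €7,701.24 = €1,335.26.

Extra cost ≈ €1,335 per year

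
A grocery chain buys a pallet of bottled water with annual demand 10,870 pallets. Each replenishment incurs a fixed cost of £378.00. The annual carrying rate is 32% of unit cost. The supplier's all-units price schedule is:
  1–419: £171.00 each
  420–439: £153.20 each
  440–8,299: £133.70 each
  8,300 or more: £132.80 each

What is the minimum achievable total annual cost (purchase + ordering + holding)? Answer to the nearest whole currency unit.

Holding cost per unit per year at price C is H = 0.32·C.
For each price level, check whether its EOQ is feasible; otherwise the best quantity at that price is the breakpoint.
EOQ at £171.00 = 387.5 (feasible in tier 1): TC = 10,870×£171.00 + (10,870/387.5)×378 + (387.5/2)×0.32×£171.00 = £1,879,975.51.
EOQ at £153.20 = 409.4 < 420, so use break Q=420: TC = 10,870×£153.20 + (10,870/420.0)×378 + (420.0/2)×0.32×£153.20 = £1,685,362.04.
EOQ at £133.70 = 438.3 < 440, so use break Q=440: TC = 10,870×£133.70 + (10,870/440.0)×378 + (440.0/2)×0.32×£133.70 = £1,472,069.80.
EOQ at £132.80 = 439.7 < 8300, so use break Q=8300: TC = 10,870×£132.80 + (10,870/8300.0)×378 + (8300.0/2)×0.32×£132.80 = £1,620,389.44.
Lowest total cost among the candidates is at Q = 440.0.

TC* ≈ £1,472,070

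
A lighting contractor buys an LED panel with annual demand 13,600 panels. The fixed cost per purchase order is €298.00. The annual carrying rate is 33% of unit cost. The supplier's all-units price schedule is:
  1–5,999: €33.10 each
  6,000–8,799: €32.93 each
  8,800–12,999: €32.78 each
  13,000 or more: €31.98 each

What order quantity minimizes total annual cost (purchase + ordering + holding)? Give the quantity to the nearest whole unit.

Q* ≈ 861 panels

Holding cost per unit per year at price C is H = 0.33·C.
Candidates are each tier's EOQ (if it falls in that tier) and each price-break quantity.
EOQ at €33.10 = 861.4 (feasible in tier 1): TC = 13,600×€33.10 + (13,600/861.4)×298 + (861.4/2)×0.33×€33.10 = €459,569.44.
EOQ at €32.93 = 863.7 < 6000, so use break Q=6000: TC = 13,600×€32.93 + (13,600/6000.0)×298 + (6000.0/2)×0.33×€32.93 = €481,124.17.
EOQ at €32.78 = 865.6 < 8800, so use break Q=8800: TC = 13,600×€32.78 + (13,600/8800.0)×298 + (8800.0/2)×0.33×€32.78 = €493,865.11.
EOQ at €31.98 = 876.4 < 13000, so use break Q=13000: TC = 13,600×€31.98 + (13,600/13000.0)×298 + (13000.0/2)×0.33×€31.98 = €503,836.85.
Lowest total cost is €459,569.44 at Q = 861.4.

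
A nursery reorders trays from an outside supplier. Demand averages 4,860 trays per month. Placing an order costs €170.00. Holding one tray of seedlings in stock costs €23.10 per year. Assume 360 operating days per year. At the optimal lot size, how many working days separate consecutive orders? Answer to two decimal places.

T ≈ 5.72 days

Annual demand D = 4,860 × 12 = 58,320.
The optimal lot size = √(2DS/H) = √(2 × 58,320 × 170 / 23.1) ≈ 926.49.
Cycle time = Q*/D × 360 = 926.49 / 58,320 × 360 ≈ 5.719 days.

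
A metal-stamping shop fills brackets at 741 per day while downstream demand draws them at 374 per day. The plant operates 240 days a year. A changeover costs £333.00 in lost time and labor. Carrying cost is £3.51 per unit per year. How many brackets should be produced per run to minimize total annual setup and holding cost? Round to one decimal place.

Q* ≈ 5,864.1 brackets

Annual demand D = 374 × 240 = 89,760.
Production build-up factor (1 − d/p) = 1 − 374/741 = 0.4953.
Q* = √(2DS / (H(1 − d/p))) = √(2 × 89,760 × 333 / (3.51 × 0.4953)).
= √(59,780,160 / 1.7384) ≈ 5864.096.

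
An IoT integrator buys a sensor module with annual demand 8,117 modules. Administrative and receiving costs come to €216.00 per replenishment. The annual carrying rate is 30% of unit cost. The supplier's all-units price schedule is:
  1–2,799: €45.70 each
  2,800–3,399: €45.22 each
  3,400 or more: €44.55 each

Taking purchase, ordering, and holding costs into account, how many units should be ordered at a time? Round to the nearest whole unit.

Holding cost per unit per year at price C is H = 0.30·C.
Candidates are each tier's EOQ (if it falls in that tier) and each price-break quantity.
EOQ at €45.70 = 505.7 (feasible in tier 1): TC = 8,117×€45.70 + (8,117/505.7)×216 + (505.7/2)×0.30×€45.70 = €377,880.49.
EOQ at €45.22 = 508.4 < 2800, so use break Q=2800: TC = 8,117×€45.22 + (8,117/2800.0)×216 + (2800.0/2)×0.30×€45.22 = €386,669.31.
EOQ at €44.55 = 512.2 < 3400, so use break Q=3400: TC = 8,117×€44.55 + (8,117/3400.0)×216 + (3400.0/2)×0.30×€44.55 = €384,848.52.
Lowest total cost is €377,880.49 at Q = 505.7.

Q* ≈ 506 modules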